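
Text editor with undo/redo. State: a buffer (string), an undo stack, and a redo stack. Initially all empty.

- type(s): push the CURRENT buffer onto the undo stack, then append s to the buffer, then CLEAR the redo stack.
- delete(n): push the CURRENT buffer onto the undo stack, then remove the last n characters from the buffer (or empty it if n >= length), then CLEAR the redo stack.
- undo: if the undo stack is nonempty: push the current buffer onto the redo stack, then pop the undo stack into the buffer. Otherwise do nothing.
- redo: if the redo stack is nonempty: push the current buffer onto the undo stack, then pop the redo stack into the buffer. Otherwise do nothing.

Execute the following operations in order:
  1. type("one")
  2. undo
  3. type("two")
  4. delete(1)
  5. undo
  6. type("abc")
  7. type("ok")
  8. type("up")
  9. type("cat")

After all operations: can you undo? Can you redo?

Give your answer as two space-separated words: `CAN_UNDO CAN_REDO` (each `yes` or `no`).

After op 1 (type): buf='one' undo_depth=1 redo_depth=0
After op 2 (undo): buf='(empty)' undo_depth=0 redo_depth=1
After op 3 (type): buf='two' undo_depth=1 redo_depth=0
After op 4 (delete): buf='tw' undo_depth=2 redo_depth=0
After op 5 (undo): buf='two' undo_depth=1 redo_depth=1
After op 6 (type): buf='twoabc' undo_depth=2 redo_depth=0
After op 7 (type): buf='twoabcok' undo_depth=3 redo_depth=0
After op 8 (type): buf='twoabcokup' undo_depth=4 redo_depth=0
After op 9 (type): buf='twoabcokupcat' undo_depth=5 redo_depth=0

Answer: yes no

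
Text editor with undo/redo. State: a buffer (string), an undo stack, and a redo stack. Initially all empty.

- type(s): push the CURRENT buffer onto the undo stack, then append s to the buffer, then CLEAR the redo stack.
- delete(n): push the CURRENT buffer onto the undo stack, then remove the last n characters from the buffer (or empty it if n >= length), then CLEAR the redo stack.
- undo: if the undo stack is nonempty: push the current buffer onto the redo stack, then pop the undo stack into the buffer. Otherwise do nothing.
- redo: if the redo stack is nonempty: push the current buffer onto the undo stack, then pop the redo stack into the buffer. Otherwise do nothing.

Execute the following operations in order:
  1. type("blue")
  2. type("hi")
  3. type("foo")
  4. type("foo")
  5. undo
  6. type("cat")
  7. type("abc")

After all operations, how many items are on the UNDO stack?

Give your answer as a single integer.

After op 1 (type): buf='blue' undo_depth=1 redo_depth=0
After op 2 (type): buf='bluehi' undo_depth=2 redo_depth=0
After op 3 (type): buf='bluehifoo' undo_depth=3 redo_depth=0
After op 4 (type): buf='bluehifoofoo' undo_depth=4 redo_depth=0
After op 5 (undo): buf='bluehifoo' undo_depth=3 redo_depth=1
After op 6 (type): buf='bluehifoocat' undo_depth=4 redo_depth=0
After op 7 (type): buf='bluehifoocatabc' undo_depth=5 redo_depth=0

Answer: 5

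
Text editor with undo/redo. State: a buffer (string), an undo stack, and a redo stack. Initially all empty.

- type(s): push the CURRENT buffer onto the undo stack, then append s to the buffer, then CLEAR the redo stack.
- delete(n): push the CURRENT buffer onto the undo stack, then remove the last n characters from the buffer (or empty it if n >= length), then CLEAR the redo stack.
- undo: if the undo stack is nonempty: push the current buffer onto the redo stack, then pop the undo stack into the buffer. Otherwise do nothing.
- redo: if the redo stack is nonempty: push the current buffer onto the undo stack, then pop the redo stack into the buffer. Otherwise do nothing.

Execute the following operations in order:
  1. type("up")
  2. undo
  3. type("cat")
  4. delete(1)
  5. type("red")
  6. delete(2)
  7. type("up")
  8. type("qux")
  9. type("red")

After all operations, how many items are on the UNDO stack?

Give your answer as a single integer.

After op 1 (type): buf='up' undo_depth=1 redo_depth=0
After op 2 (undo): buf='(empty)' undo_depth=0 redo_depth=1
After op 3 (type): buf='cat' undo_depth=1 redo_depth=0
After op 4 (delete): buf='ca' undo_depth=2 redo_depth=0
After op 5 (type): buf='cared' undo_depth=3 redo_depth=0
After op 6 (delete): buf='car' undo_depth=4 redo_depth=0
After op 7 (type): buf='carup' undo_depth=5 redo_depth=0
After op 8 (type): buf='carupqux' undo_depth=6 redo_depth=0
After op 9 (type): buf='carupquxred' undo_depth=7 redo_depth=0

Answer: 7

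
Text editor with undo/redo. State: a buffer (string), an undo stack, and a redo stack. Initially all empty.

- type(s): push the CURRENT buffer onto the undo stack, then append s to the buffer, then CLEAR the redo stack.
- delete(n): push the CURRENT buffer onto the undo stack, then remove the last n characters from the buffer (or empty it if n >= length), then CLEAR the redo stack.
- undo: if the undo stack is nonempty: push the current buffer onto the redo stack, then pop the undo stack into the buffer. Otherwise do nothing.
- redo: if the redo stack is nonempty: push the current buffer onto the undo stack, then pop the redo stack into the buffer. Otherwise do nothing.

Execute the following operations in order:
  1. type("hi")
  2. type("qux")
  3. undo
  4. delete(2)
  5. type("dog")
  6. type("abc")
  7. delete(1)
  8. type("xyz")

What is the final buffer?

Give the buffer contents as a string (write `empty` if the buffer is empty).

After op 1 (type): buf='hi' undo_depth=1 redo_depth=0
After op 2 (type): buf='hiqux' undo_depth=2 redo_depth=0
After op 3 (undo): buf='hi' undo_depth=1 redo_depth=1
After op 4 (delete): buf='(empty)' undo_depth=2 redo_depth=0
After op 5 (type): buf='dog' undo_depth=3 redo_depth=0
After op 6 (type): buf='dogabc' undo_depth=4 redo_depth=0
After op 7 (delete): buf='dogab' undo_depth=5 redo_depth=0
After op 8 (type): buf='dogabxyz' undo_depth=6 redo_depth=0

Answer: dogabxyz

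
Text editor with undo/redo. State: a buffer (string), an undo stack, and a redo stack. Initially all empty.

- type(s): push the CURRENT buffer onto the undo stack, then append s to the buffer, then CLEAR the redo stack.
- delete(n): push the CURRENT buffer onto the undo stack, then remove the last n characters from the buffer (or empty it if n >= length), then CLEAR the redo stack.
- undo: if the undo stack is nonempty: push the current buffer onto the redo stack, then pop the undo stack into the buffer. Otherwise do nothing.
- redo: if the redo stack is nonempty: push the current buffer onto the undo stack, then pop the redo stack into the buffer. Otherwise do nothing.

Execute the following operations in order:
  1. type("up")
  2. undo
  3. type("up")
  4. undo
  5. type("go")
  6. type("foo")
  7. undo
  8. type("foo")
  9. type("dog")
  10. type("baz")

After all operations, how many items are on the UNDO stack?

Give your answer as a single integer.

After op 1 (type): buf='up' undo_depth=1 redo_depth=0
After op 2 (undo): buf='(empty)' undo_depth=0 redo_depth=1
After op 3 (type): buf='up' undo_depth=1 redo_depth=0
After op 4 (undo): buf='(empty)' undo_depth=0 redo_depth=1
After op 5 (type): buf='go' undo_depth=1 redo_depth=0
After op 6 (type): buf='gofoo' undo_depth=2 redo_depth=0
After op 7 (undo): buf='go' undo_depth=1 redo_depth=1
After op 8 (type): buf='gofoo' undo_depth=2 redo_depth=0
After op 9 (type): buf='gofoodog' undo_depth=3 redo_depth=0
After op 10 (type): buf='gofoodogbaz' undo_depth=4 redo_depth=0

Answer: 4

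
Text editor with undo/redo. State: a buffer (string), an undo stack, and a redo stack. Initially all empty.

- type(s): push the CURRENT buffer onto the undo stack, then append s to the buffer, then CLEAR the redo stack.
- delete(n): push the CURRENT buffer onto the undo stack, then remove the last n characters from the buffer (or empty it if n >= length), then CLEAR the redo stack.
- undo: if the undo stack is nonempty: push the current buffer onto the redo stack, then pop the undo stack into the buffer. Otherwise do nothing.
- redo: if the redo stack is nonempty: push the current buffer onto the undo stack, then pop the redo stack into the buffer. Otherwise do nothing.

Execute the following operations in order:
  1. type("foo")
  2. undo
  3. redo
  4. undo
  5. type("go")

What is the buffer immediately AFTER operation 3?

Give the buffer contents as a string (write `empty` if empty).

After op 1 (type): buf='foo' undo_depth=1 redo_depth=0
After op 2 (undo): buf='(empty)' undo_depth=0 redo_depth=1
After op 3 (redo): buf='foo' undo_depth=1 redo_depth=0

Answer: foo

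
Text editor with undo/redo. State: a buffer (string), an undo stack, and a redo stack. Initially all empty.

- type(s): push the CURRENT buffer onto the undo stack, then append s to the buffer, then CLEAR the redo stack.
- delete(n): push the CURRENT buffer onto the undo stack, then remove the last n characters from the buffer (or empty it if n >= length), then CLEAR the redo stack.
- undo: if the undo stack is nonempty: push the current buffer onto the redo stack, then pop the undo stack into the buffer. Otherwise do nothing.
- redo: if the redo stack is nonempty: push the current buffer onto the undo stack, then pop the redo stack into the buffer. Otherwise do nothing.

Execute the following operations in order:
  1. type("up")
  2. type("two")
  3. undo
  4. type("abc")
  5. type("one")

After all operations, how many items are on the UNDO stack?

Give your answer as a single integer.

Answer: 3

Derivation:
After op 1 (type): buf='up' undo_depth=1 redo_depth=0
After op 2 (type): buf='uptwo' undo_depth=2 redo_depth=0
After op 3 (undo): buf='up' undo_depth=1 redo_depth=1
After op 4 (type): buf='upabc' undo_depth=2 redo_depth=0
After op 5 (type): buf='upabcone' undo_depth=3 redo_depth=0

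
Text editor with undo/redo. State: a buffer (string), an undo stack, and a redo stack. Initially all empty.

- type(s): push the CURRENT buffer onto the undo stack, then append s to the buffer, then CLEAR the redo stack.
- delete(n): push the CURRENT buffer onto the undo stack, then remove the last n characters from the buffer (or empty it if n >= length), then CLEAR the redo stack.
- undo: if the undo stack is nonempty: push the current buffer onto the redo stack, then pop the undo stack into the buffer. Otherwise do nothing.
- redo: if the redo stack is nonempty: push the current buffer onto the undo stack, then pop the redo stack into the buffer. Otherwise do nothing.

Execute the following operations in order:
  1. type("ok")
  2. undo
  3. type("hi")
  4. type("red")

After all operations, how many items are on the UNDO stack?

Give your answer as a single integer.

After op 1 (type): buf='ok' undo_depth=1 redo_depth=0
After op 2 (undo): buf='(empty)' undo_depth=0 redo_depth=1
After op 3 (type): buf='hi' undo_depth=1 redo_depth=0
After op 4 (type): buf='hired' undo_depth=2 redo_depth=0

Answer: 2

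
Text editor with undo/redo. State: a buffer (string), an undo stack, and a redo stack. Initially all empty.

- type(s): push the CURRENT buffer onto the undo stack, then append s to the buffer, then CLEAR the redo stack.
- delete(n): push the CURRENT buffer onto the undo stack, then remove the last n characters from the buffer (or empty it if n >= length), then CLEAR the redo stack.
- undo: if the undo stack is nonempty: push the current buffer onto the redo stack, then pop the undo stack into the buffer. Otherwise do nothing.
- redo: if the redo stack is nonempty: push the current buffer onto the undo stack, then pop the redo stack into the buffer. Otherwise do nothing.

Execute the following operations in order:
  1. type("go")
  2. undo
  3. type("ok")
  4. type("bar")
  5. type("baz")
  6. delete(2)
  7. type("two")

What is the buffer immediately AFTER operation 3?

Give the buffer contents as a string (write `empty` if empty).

After op 1 (type): buf='go' undo_depth=1 redo_depth=0
After op 2 (undo): buf='(empty)' undo_depth=0 redo_depth=1
After op 3 (type): buf='ok' undo_depth=1 redo_depth=0

Answer: ok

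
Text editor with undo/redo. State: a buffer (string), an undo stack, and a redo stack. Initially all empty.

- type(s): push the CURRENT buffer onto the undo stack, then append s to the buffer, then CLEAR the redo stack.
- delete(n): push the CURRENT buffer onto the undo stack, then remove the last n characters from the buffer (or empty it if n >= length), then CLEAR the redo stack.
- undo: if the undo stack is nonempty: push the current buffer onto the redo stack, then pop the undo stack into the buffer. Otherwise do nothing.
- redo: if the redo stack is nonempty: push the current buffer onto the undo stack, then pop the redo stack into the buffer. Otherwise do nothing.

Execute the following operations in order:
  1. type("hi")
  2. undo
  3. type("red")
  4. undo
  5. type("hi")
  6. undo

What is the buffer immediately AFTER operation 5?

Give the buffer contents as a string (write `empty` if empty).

Answer: hi

Derivation:
After op 1 (type): buf='hi' undo_depth=1 redo_depth=0
After op 2 (undo): buf='(empty)' undo_depth=0 redo_depth=1
After op 3 (type): buf='red' undo_depth=1 redo_depth=0
After op 4 (undo): buf='(empty)' undo_depth=0 redo_depth=1
After op 5 (type): buf='hi' undo_depth=1 redo_depth=0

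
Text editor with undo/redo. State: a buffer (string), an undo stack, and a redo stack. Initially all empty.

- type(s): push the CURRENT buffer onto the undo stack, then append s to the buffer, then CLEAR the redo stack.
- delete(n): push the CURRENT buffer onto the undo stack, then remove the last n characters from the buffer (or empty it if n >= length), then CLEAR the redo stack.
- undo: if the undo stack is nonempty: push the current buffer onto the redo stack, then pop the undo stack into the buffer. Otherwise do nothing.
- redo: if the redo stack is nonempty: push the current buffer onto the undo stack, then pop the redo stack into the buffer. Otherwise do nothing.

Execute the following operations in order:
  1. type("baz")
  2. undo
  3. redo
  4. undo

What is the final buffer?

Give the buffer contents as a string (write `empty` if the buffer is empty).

Answer: empty

Derivation:
After op 1 (type): buf='baz' undo_depth=1 redo_depth=0
After op 2 (undo): buf='(empty)' undo_depth=0 redo_depth=1
After op 3 (redo): buf='baz' undo_depth=1 redo_depth=0
After op 4 (undo): buf='(empty)' undo_depth=0 redo_depth=1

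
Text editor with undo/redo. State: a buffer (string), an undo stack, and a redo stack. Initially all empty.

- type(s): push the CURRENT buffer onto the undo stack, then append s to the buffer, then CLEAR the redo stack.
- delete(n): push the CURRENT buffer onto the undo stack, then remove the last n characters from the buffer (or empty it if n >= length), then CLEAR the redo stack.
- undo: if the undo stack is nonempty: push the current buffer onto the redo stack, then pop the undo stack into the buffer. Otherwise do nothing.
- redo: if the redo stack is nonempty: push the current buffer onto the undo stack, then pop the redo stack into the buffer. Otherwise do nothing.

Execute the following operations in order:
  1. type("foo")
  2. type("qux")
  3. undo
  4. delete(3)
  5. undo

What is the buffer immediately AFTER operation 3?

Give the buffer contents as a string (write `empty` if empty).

Answer: foo

Derivation:
After op 1 (type): buf='foo' undo_depth=1 redo_depth=0
After op 2 (type): buf='fooqux' undo_depth=2 redo_depth=0
After op 3 (undo): buf='foo' undo_depth=1 redo_depth=1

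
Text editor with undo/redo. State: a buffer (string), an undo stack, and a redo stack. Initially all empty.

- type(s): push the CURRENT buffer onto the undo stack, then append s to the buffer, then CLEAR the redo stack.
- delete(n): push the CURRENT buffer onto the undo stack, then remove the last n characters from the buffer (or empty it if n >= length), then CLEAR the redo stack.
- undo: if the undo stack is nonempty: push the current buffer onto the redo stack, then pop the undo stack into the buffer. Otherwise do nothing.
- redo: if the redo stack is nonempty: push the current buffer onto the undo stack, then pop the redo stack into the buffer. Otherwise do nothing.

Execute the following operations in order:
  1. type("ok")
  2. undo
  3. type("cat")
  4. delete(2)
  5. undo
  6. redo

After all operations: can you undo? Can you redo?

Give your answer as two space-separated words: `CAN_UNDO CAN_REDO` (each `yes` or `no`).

After op 1 (type): buf='ok' undo_depth=1 redo_depth=0
After op 2 (undo): buf='(empty)' undo_depth=0 redo_depth=1
After op 3 (type): buf='cat' undo_depth=1 redo_depth=0
After op 4 (delete): buf='c' undo_depth=2 redo_depth=0
After op 5 (undo): buf='cat' undo_depth=1 redo_depth=1
After op 6 (redo): buf='c' undo_depth=2 redo_depth=0

Answer: yes no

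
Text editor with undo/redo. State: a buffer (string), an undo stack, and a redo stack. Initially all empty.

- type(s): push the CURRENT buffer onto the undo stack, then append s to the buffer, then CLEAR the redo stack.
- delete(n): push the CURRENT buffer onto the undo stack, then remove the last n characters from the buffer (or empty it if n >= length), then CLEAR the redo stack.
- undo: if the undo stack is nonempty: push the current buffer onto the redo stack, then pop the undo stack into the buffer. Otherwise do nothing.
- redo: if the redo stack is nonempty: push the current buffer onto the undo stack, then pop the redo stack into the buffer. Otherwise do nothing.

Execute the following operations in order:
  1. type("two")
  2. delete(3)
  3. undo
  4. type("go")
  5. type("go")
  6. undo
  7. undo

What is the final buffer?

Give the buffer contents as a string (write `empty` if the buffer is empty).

After op 1 (type): buf='two' undo_depth=1 redo_depth=0
After op 2 (delete): buf='(empty)' undo_depth=2 redo_depth=0
After op 3 (undo): buf='two' undo_depth=1 redo_depth=1
After op 4 (type): buf='twogo' undo_depth=2 redo_depth=0
After op 5 (type): buf='twogogo' undo_depth=3 redo_depth=0
After op 6 (undo): buf='twogo' undo_depth=2 redo_depth=1
After op 7 (undo): buf='two' undo_depth=1 redo_depth=2

Answer: two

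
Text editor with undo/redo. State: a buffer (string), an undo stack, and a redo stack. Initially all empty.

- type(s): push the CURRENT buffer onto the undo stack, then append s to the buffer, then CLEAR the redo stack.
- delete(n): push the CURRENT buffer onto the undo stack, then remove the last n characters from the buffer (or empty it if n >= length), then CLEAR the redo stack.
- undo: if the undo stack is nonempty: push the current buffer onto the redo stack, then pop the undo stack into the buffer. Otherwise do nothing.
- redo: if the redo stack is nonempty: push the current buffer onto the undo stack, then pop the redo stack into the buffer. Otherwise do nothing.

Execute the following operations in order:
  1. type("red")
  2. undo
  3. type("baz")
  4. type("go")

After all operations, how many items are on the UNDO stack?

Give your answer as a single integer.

After op 1 (type): buf='red' undo_depth=1 redo_depth=0
After op 2 (undo): buf='(empty)' undo_depth=0 redo_depth=1
After op 3 (type): buf='baz' undo_depth=1 redo_depth=0
After op 4 (type): buf='bazgo' undo_depth=2 redo_depth=0

Answer: 2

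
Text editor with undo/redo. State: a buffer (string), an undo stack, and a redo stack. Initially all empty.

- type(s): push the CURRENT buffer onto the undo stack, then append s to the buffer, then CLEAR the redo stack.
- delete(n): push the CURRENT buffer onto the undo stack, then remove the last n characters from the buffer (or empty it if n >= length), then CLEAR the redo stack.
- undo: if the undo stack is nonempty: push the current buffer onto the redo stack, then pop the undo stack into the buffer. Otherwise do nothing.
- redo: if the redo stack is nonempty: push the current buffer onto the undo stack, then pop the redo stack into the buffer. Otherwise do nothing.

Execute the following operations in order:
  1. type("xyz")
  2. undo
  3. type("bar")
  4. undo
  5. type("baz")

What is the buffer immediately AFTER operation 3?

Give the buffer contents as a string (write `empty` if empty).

Answer: bar

Derivation:
After op 1 (type): buf='xyz' undo_depth=1 redo_depth=0
After op 2 (undo): buf='(empty)' undo_depth=0 redo_depth=1
After op 3 (type): buf='bar' undo_depth=1 redo_depth=0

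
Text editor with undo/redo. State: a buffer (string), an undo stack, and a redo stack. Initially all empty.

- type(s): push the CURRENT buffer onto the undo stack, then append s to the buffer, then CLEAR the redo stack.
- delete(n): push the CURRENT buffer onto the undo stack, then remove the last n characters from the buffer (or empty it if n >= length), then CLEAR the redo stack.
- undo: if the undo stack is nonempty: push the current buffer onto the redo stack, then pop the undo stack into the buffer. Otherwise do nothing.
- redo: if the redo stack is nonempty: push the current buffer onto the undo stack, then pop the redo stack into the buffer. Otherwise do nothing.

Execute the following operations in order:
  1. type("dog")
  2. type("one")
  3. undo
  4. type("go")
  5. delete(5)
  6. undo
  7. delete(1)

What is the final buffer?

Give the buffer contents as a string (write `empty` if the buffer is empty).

After op 1 (type): buf='dog' undo_depth=1 redo_depth=0
After op 2 (type): buf='dogone' undo_depth=2 redo_depth=0
After op 3 (undo): buf='dog' undo_depth=1 redo_depth=1
After op 4 (type): buf='doggo' undo_depth=2 redo_depth=0
After op 5 (delete): buf='(empty)' undo_depth=3 redo_depth=0
After op 6 (undo): buf='doggo' undo_depth=2 redo_depth=1
After op 7 (delete): buf='dogg' undo_depth=3 redo_depth=0

Answer: dogg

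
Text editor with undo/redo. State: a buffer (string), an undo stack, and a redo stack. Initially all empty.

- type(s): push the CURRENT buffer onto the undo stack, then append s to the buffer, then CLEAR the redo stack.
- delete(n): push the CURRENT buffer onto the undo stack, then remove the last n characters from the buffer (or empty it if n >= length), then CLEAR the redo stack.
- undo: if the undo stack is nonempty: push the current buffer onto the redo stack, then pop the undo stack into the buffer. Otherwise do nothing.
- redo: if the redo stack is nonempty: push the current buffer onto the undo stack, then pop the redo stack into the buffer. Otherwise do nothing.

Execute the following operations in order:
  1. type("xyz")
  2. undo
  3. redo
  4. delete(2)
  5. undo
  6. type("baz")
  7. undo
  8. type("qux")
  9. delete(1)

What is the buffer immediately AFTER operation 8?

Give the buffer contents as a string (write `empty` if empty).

Answer: xyzqux

Derivation:
After op 1 (type): buf='xyz' undo_depth=1 redo_depth=0
After op 2 (undo): buf='(empty)' undo_depth=0 redo_depth=1
After op 3 (redo): buf='xyz' undo_depth=1 redo_depth=0
After op 4 (delete): buf='x' undo_depth=2 redo_depth=0
After op 5 (undo): buf='xyz' undo_depth=1 redo_depth=1
After op 6 (type): buf='xyzbaz' undo_depth=2 redo_depth=0
After op 7 (undo): buf='xyz' undo_depth=1 redo_depth=1
After op 8 (type): buf='xyzqux' undo_depth=2 redo_depth=0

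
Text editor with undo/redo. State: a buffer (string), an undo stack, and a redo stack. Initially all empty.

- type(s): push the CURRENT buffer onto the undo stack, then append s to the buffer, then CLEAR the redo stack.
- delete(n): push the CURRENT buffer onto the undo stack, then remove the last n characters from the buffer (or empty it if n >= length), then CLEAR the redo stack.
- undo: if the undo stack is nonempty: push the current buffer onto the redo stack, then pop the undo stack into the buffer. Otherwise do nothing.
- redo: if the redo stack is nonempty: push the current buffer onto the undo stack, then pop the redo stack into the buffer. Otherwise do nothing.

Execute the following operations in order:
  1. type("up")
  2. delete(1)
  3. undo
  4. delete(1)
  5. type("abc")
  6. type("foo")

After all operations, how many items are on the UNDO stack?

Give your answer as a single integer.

After op 1 (type): buf='up' undo_depth=1 redo_depth=0
After op 2 (delete): buf='u' undo_depth=2 redo_depth=0
After op 3 (undo): buf='up' undo_depth=1 redo_depth=1
After op 4 (delete): buf='u' undo_depth=2 redo_depth=0
After op 5 (type): buf='uabc' undo_depth=3 redo_depth=0
After op 6 (type): buf='uabcfoo' undo_depth=4 redo_depth=0

Answer: 4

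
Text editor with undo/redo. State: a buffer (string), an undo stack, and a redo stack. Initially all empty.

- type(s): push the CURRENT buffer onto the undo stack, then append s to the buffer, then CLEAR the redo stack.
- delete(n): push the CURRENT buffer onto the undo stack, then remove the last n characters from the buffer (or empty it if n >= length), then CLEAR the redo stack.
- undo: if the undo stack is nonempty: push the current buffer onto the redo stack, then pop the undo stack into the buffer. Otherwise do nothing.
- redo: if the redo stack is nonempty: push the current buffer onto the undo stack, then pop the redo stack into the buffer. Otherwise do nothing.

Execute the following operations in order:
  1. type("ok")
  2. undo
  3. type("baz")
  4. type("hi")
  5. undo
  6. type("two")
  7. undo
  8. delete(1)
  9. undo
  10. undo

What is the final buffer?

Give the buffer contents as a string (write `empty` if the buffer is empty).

After op 1 (type): buf='ok' undo_depth=1 redo_depth=0
After op 2 (undo): buf='(empty)' undo_depth=0 redo_depth=1
After op 3 (type): buf='baz' undo_depth=1 redo_depth=0
After op 4 (type): buf='bazhi' undo_depth=2 redo_depth=0
After op 5 (undo): buf='baz' undo_depth=1 redo_depth=1
After op 6 (type): buf='baztwo' undo_depth=2 redo_depth=0
After op 7 (undo): buf='baz' undo_depth=1 redo_depth=1
After op 8 (delete): buf='ba' undo_depth=2 redo_depth=0
After op 9 (undo): buf='baz' undo_depth=1 redo_depth=1
After op 10 (undo): buf='(empty)' undo_depth=0 redo_depth=2

Answer: empty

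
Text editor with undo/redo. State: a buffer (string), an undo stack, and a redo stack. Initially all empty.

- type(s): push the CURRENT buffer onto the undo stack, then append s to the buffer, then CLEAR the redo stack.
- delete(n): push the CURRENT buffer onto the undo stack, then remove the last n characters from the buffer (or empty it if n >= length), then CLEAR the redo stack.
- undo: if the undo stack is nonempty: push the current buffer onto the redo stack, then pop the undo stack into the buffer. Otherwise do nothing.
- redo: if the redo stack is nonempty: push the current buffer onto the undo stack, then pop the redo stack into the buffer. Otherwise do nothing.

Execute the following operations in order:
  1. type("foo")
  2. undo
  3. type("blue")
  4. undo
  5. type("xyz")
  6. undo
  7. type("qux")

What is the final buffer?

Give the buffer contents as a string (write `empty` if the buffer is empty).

After op 1 (type): buf='foo' undo_depth=1 redo_depth=0
After op 2 (undo): buf='(empty)' undo_depth=0 redo_depth=1
After op 3 (type): buf='blue' undo_depth=1 redo_depth=0
After op 4 (undo): buf='(empty)' undo_depth=0 redo_depth=1
After op 5 (type): buf='xyz' undo_depth=1 redo_depth=0
After op 6 (undo): buf='(empty)' undo_depth=0 redo_depth=1
After op 7 (type): buf='qux' undo_depth=1 redo_depth=0

Answer: qux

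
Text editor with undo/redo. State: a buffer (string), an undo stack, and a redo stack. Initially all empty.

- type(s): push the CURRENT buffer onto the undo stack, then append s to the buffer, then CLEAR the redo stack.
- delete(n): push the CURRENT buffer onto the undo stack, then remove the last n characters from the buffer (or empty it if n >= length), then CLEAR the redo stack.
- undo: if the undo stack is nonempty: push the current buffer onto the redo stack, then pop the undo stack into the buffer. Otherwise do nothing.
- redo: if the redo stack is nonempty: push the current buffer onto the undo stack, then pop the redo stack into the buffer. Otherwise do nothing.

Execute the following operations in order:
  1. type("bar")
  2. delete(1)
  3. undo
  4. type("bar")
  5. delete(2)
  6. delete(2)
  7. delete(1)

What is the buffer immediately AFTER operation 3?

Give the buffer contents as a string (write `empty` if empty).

Answer: bar

Derivation:
After op 1 (type): buf='bar' undo_depth=1 redo_depth=0
After op 2 (delete): buf='ba' undo_depth=2 redo_depth=0
After op 3 (undo): buf='bar' undo_depth=1 redo_depth=1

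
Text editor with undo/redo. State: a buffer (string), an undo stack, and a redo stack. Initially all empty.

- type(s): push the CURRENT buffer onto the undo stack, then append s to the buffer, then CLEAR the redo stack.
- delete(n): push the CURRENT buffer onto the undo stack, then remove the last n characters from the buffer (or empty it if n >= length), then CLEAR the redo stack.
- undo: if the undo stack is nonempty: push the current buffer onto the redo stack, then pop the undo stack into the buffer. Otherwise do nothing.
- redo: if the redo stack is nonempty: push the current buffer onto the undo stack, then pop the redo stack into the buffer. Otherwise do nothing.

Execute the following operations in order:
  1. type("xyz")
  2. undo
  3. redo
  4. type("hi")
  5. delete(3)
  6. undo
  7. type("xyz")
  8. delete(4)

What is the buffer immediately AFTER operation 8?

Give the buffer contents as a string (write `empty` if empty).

Answer: xyzh

Derivation:
After op 1 (type): buf='xyz' undo_depth=1 redo_depth=0
After op 2 (undo): buf='(empty)' undo_depth=0 redo_depth=1
After op 3 (redo): buf='xyz' undo_depth=1 redo_depth=0
After op 4 (type): buf='xyzhi' undo_depth=2 redo_depth=0
After op 5 (delete): buf='xy' undo_depth=3 redo_depth=0
After op 6 (undo): buf='xyzhi' undo_depth=2 redo_depth=1
After op 7 (type): buf='xyzhixyz' undo_depth=3 redo_depth=0
After op 8 (delete): buf='xyzh' undo_depth=4 redo_depth=0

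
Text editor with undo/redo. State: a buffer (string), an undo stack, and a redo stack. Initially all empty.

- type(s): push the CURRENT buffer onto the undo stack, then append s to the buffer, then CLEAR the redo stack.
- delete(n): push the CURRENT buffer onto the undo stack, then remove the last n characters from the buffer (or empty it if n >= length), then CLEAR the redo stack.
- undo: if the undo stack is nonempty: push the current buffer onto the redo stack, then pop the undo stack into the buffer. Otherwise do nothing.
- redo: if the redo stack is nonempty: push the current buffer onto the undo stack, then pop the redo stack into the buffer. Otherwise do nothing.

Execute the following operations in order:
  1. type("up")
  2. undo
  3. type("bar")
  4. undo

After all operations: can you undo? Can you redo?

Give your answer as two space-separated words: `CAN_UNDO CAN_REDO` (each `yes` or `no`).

After op 1 (type): buf='up' undo_depth=1 redo_depth=0
After op 2 (undo): buf='(empty)' undo_depth=0 redo_depth=1
After op 3 (type): buf='bar' undo_depth=1 redo_depth=0
After op 4 (undo): buf='(empty)' undo_depth=0 redo_depth=1

Answer: no yes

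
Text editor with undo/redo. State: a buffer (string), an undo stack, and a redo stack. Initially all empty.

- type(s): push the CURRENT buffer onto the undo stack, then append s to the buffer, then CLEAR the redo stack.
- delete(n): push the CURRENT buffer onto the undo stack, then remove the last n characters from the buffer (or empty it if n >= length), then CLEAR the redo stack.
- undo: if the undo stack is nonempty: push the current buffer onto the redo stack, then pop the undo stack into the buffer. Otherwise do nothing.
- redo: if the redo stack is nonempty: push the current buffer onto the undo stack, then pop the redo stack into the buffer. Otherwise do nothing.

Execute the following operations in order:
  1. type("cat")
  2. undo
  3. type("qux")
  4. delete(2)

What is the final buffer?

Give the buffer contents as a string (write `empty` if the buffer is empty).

After op 1 (type): buf='cat' undo_depth=1 redo_depth=0
After op 2 (undo): buf='(empty)' undo_depth=0 redo_depth=1
After op 3 (type): buf='qux' undo_depth=1 redo_depth=0
After op 4 (delete): buf='q' undo_depth=2 redo_depth=0

Answer: q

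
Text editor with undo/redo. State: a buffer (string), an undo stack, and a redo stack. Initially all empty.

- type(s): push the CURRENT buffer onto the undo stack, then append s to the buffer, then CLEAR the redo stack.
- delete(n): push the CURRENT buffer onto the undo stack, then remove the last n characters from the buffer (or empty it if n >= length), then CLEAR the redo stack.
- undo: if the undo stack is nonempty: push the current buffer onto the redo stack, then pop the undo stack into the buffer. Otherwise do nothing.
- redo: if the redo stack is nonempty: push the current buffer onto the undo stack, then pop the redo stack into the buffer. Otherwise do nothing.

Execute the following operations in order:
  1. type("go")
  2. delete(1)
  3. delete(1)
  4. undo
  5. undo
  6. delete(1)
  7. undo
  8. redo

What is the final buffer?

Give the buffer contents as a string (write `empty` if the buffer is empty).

Answer: g

Derivation:
After op 1 (type): buf='go' undo_depth=1 redo_depth=0
After op 2 (delete): buf='g' undo_depth=2 redo_depth=0
After op 3 (delete): buf='(empty)' undo_depth=3 redo_depth=0
After op 4 (undo): buf='g' undo_depth=2 redo_depth=1
After op 5 (undo): buf='go' undo_depth=1 redo_depth=2
After op 6 (delete): buf='g' undo_depth=2 redo_depth=0
After op 7 (undo): buf='go' undo_depth=1 redo_depth=1
After op 8 (redo): buf='g' undo_depth=2 redo_depth=0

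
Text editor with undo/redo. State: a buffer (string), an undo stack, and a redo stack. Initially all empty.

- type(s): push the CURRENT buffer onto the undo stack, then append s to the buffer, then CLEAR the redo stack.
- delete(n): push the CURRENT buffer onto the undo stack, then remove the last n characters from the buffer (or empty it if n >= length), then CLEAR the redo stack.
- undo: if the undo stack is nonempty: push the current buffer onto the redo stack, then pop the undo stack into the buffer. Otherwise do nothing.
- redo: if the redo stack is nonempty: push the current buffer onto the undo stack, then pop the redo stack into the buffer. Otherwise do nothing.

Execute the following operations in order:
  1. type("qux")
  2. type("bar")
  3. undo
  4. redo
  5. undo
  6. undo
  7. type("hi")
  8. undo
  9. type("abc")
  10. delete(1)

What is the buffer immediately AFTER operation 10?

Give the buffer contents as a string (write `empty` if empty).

After op 1 (type): buf='qux' undo_depth=1 redo_depth=0
After op 2 (type): buf='quxbar' undo_depth=2 redo_depth=0
After op 3 (undo): buf='qux' undo_depth=1 redo_depth=1
After op 4 (redo): buf='quxbar' undo_depth=2 redo_depth=0
After op 5 (undo): buf='qux' undo_depth=1 redo_depth=1
After op 6 (undo): buf='(empty)' undo_depth=0 redo_depth=2
After op 7 (type): buf='hi' undo_depth=1 redo_depth=0
After op 8 (undo): buf='(empty)' undo_depth=0 redo_depth=1
After op 9 (type): buf='abc' undo_depth=1 redo_depth=0
After op 10 (delete): buf='ab' undo_depth=2 redo_depth=0

Answer: ab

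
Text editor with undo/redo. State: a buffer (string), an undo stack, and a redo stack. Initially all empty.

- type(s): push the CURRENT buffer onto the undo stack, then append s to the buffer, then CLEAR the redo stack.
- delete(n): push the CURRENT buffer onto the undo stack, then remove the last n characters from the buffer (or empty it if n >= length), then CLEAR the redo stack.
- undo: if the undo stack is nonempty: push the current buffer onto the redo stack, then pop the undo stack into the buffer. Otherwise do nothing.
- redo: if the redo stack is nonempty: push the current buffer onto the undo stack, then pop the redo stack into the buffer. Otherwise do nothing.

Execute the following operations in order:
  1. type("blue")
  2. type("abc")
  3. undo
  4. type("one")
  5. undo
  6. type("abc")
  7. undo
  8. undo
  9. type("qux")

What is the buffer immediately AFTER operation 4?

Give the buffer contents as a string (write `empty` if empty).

After op 1 (type): buf='blue' undo_depth=1 redo_depth=0
After op 2 (type): buf='blueabc' undo_depth=2 redo_depth=0
After op 3 (undo): buf='blue' undo_depth=1 redo_depth=1
After op 4 (type): buf='blueone' undo_depth=2 redo_depth=0

Answer: blueone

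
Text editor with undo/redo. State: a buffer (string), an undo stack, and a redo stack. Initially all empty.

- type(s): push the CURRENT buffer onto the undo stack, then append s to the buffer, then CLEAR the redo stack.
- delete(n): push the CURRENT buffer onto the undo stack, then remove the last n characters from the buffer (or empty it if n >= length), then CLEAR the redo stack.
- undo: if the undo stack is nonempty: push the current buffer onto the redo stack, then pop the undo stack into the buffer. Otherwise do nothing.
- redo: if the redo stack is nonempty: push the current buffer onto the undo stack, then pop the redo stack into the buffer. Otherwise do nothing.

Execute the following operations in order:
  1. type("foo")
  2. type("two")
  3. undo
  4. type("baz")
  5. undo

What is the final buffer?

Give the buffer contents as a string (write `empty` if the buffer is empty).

After op 1 (type): buf='foo' undo_depth=1 redo_depth=0
After op 2 (type): buf='footwo' undo_depth=2 redo_depth=0
After op 3 (undo): buf='foo' undo_depth=1 redo_depth=1
After op 4 (type): buf='foobaz' undo_depth=2 redo_depth=0
After op 5 (undo): buf='foo' undo_depth=1 redo_depth=1

Answer: foo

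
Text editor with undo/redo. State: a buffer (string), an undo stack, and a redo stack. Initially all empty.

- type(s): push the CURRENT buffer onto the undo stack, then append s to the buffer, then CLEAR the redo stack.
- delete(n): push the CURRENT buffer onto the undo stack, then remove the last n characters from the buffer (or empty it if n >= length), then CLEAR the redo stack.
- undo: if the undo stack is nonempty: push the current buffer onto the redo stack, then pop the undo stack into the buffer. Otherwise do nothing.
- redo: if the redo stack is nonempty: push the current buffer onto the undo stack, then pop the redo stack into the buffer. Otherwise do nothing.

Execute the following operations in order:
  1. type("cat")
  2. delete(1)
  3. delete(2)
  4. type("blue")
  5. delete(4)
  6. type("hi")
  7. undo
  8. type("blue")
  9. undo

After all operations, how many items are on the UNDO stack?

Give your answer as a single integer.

After op 1 (type): buf='cat' undo_depth=1 redo_depth=0
After op 2 (delete): buf='ca' undo_depth=2 redo_depth=0
After op 3 (delete): buf='(empty)' undo_depth=3 redo_depth=0
After op 4 (type): buf='blue' undo_depth=4 redo_depth=0
After op 5 (delete): buf='(empty)' undo_depth=5 redo_depth=0
After op 6 (type): buf='hi' undo_depth=6 redo_depth=0
After op 7 (undo): buf='(empty)' undo_depth=5 redo_depth=1
After op 8 (type): buf='blue' undo_depth=6 redo_depth=0
After op 9 (undo): buf='(empty)' undo_depth=5 redo_depth=1

Answer: 5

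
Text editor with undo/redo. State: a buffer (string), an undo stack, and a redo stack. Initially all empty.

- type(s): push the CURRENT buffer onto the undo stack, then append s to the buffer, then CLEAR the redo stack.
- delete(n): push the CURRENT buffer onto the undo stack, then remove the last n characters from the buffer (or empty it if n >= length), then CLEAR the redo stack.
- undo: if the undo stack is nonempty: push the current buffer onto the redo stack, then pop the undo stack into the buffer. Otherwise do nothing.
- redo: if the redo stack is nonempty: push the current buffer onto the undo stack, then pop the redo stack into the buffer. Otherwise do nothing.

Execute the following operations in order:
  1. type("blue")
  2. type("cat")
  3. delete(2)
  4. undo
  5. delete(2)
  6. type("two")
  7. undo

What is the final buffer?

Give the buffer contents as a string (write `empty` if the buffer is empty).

Answer: bluec

Derivation:
After op 1 (type): buf='blue' undo_depth=1 redo_depth=0
After op 2 (type): buf='bluecat' undo_depth=2 redo_depth=0
After op 3 (delete): buf='bluec' undo_depth=3 redo_depth=0
After op 4 (undo): buf='bluecat' undo_depth=2 redo_depth=1
After op 5 (delete): buf='bluec' undo_depth=3 redo_depth=0
After op 6 (type): buf='bluectwo' undo_depth=4 redo_depth=0
After op 7 (undo): buf='bluec' undo_depth=3 redo_depth=1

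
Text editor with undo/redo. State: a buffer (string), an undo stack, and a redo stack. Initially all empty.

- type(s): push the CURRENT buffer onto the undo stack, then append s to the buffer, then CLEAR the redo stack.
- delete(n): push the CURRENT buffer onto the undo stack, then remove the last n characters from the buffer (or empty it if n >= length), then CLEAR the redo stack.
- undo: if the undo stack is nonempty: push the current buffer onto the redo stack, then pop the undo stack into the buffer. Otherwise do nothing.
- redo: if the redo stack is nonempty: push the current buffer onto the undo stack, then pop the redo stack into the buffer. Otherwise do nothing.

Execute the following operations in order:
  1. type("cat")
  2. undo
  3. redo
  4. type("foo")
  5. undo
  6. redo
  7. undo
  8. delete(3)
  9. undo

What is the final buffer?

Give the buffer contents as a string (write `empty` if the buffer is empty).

After op 1 (type): buf='cat' undo_depth=1 redo_depth=0
After op 2 (undo): buf='(empty)' undo_depth=0 redo_depth=1
After op 3 (redo): buf='cat' undo_depth=1 redo_depth=0
After op 4 (type): buf='catfoo' undo_depth=2 redo_depth=0
After op 5 (undo): buf='cat' undo_depth=1 redo_depth=1
After op 6 (redo): buf='catfoo' undo_depth=2 redo_depth=0
After op 7 (undo): buf='cat' undo_depth=1 redo_depth=1
After op 8 (delete): buf='(empty)' undo_depth=2 redo_depth=0
After op 9 (undo): buf='cat' undo_depth=1 redo_depth=1

Answer: cat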